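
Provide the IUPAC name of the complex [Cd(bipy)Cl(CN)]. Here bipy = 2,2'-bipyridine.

(2,2'-bipyridine)chlorocyanocadmium(II)

There is no counter-ion, so the complex is neutral overall.
Ligand charges: 1×chloro (-1 each), 1×cyano (-1 each), 1×2,2'-bipyridine (neutral); total -2. So Cd + (-2) = 0, giving Cd = +2.
Ligands are named alphabetically: bipyridine before chloro before cyano.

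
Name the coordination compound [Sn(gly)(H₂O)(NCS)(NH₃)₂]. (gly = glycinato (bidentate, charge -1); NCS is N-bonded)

There is no counter-ion, so the complex is neutral overall.
Ligand charges: 1×aqua (neutral), 1×glycinato (-1 each), 1×isothiocyanato (-1 each), 2×ammine (neutral); total -2. So Sn + (-2) = 0, giving Sn = +2.
Ligands are named alphabetically: ammine before aqua before glycinato before isothiocyanato.

diammineaqua(glycinato)isothiocyanatotin(II)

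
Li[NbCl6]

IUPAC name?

lithium hexachloroniobate(V)

The 1 lithium counter-ion carries a total charge of +1, so each complex ion is 1−.
Ligand charges: 6×chloro (-1 each); total -6. So Nb + (-6) = 1−, giving Nb = +5.
The complex ion is anionic, so niobium takes the -ate form niobate(V).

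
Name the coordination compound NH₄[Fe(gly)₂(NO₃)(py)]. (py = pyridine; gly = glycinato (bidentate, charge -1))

ammonium bis(glycinato)nitrato(pyridine)ferrate(II)

The 1 ammonium counter-ion carries a total charge of +1, so each complex ion is 1−.
Ligand charges: 1×pyridine (neutral), 1×nitrato (-1 each), 2×glycinato (-1 each); total -3. So Fe + (-3) = 1−, giving Fe = +2.
The complex ion is anionic, so iron takes the -ate form ferrate(II).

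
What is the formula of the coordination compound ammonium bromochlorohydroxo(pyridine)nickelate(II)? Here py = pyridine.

Ligands: 1 hydroxo (OH, -1), 1 bromo (Br, -1), 1 pyridine (py, neutral), 1 chloro (Cl, -1). Ligand charge sum = -3.
Charge balance with ammonium (+1) requires 1 complex ion per 1 ammonium.

NH4[NiBrCl(OH)(py)]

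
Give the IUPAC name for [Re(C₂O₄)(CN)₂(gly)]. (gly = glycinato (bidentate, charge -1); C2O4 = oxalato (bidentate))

There is no counter-ion, so the complex is neutral overall.
Ligand charges: 1×glycinato (-1 each), 1×oxalato (-2 each), 2×cyano (-1 each); total -5. So Re + (-5) = 0, giving Re = +5.
Ligands are named alphabetically: cyano before glycinato before oxalato.

dicyano(glycinato)oxalatorhenium(V)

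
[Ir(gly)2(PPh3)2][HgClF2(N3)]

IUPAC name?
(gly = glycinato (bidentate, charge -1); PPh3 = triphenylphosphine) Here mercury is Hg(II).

bis(glycinato)bis(triphenylphosphine)iridium(IV) azidochlorodifluoromercurate(II)

Both ions are complex: the cation is named first with the plain metal name, the anion second with the -ate form; each ion's ligands are alphabetised independently.
Hg is given as +2; the anion's ligand charges sum to -4, so the complex anion is 2−.
A 1:1 salt means the cation carries the equal and opposite charge, 2+.
Cation: ligand charges sum to -2; for the ion to be 2+, Ir = +4.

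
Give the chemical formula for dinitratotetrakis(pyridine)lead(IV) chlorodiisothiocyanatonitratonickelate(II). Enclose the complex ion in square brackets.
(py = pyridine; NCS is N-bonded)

[Pb(NO3)2(py)4][NiCl(NCS)2(NO3)]

Cation [Pb…]: ligand charges -2, Pb(IV) ⇒ ion charge 2+.
Anion [Ni…]: ligand charges -4, Ni(II) ⇒ ion charge 2−.
One 2+ cation balances one 2− anion.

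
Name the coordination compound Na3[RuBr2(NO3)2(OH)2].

The 3 sodium counter-ions carry a total charge of +3, so each complex ion is 3−.
Ligand charges: 2×hydroxo (-1 each), 2×bromo (-1 each), 2×nitrato (-1 each); total -6. So Ru + (-6) = 3−, giving Ru = +3.
The complex ion is anionic, so ruthenium takes the -ate form ruthenate(III).

sodium dibromodihydroxodinitratoruthenate(III)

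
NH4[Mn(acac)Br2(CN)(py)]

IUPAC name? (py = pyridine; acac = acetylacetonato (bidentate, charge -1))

The 1 ammonium counter-ion carries a total charge of +1, so each complex ion is 1−.
Ligand charges: 1×pyridine (neutral), 1×cyano (-1 each), 1×acetylacetonato (-1 each), 2×bromo (-1 each); total -4. So Mn + (-4) = 1−, giving Mn = +3.
Ligands are named alphabetically: acetylacetonato before bromo before cyano before pyridine.
The complex ion is anionic, so manganese takes the -ate form manganate(III).

ammonium (acetylacetonato)dibromocyano(pyridine)manganate(III)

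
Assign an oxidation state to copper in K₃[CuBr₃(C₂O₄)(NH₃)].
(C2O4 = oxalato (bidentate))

3 potassium outside the brackets (+1 each) → the complex ion is 3−.
Ligand charges: 3×Br = -3; 1×NH3 neutral; 1×C2O4 = -2; sum -5.
Cu + (-5) = 3− ⇒ Cu is +2.

+2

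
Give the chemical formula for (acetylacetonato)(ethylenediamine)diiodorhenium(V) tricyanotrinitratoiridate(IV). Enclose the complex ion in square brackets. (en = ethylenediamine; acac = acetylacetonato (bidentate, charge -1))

[Re(acac)(en)I2][Ir(CN)3(NO3)3]

Cation [Re…]: ligand charges -3, Re(V) ⇒ ion charge 2+.
Anion [Ir…]: ligand charges -6, Ir(IV) ⇒ ion charge 2−.
One 2+ cation balances one 2− anion.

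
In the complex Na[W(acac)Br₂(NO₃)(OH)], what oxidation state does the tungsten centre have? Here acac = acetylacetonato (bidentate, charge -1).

+4

1 sodium outside the brackets (+1 each) → the complex ion is 1−.
Ligand charges: 1×OH = -1; 1×acac = -1; 1×NO3 = -1; 2×Br = -2; sum -5.
W + (-5) = 1− ⇒ W is +4.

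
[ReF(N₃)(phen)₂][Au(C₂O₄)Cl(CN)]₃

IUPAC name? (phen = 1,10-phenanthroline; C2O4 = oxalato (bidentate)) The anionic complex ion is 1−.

Both ions are complex: the cation is named first with the plain metal name, the anion second with the -ate form; each ion's ligands are alphabetised independently.
The complex anion is given as 1−; its ligand charges sum to -4, so Au = +3.
With 3 anions per cation, the cation must be 3×1 = 3+.
Cation: ligand charges sum to -2; for the ion to be 3+, Re = +5.

azidofluorobis(1,10-phenanthroline)rhenium(V) chlorocyanooxalatoaurate(III)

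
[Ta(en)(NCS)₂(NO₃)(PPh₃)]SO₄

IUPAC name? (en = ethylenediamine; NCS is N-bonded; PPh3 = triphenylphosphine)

The 1 sulfate counter-ion carries a total charge of -2, so each complex ion is 2+.
Ligand charges: 1×nitrato (-1 each), 1×ethylenediamine (neutral), 2×isothiocyanato (-1 each), 1×triphenylphosphine (neutral); total -3. So Ta + (-3) = 2+, giving Ta = +5.
Ligands are named alphabetically: ethylenediamine before isothiocyanato before nitrato before triphenylphosphine.

(ethylenediamine)diisothiocyanatonitrato(triphenylphosphine)tantalum(V) sulfate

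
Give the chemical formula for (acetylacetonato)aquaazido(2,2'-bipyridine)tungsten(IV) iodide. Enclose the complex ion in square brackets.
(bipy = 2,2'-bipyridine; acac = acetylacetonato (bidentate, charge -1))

Ligands: 1 2,2'-bipyridine (bipy, neutral), 1 azido (N3, -1), 1 aqua (H2O, neutral), 1 acetylacetonato (acac, -1). Ligand charge sum = -2.
With W in oxidation state +4, the complex ion is [W...]^2+.
Charge balance with iodide (-1) requires 1 complex ion per 2 iodide.

[W(acac)(bipy)(H2O)(N3)]I2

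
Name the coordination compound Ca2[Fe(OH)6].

calcium hexahydroxoferrate(II)

The 2 calcium counter-ions carry a total charge of +4, so each complex ion is 4−.
Ligand charges: 6×hydroxo (-1 each); total -6. So Fe + (-6) = 4−, giving Fe = +2.
The complex ion is anionic, so iron takes the -ate form ferrate(II).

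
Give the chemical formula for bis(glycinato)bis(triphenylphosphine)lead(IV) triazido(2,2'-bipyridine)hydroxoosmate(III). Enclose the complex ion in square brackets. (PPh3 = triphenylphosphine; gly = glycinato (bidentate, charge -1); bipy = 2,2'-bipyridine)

[Pb(gly)2(PPh3)2][Os(bipy)(N3)3(OH)]2

Cation [Pb…]: ligand charges -2, Pb(IV) ⇒ ion charge 2+.
Anion [Os…]: ligand charges -4, Os(III) ⇒ ion charge 1−.
One 2+ cation requires 2 of the 1− anion.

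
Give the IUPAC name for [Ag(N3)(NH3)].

There is no counter-ion, so the complex is neutral overall.
Ligand charges: 1×azido (-1 each), 1×ammine (neutral); total -1. So Ag + (-1) = 0, giving Ag = +1.
Ligands are named alphabetically: ammine before azido.

ammineazidosilver(I)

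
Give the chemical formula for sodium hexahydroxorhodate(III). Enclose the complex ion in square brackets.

Ligands: 6 hydroxo (OH, -1). Ligand charge sum = -6.
With Rh in oxidation state +3, the complex ion is [Rh...]^3−.
Charge balance with sodium (+1) requires 1 complex ion per 3 sodium.

Na3[Rh(OH)6]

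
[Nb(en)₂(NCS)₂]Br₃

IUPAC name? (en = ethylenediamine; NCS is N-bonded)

The 3 bromide counter-ions carry a total charge of -3, so each complex ion is 3+.
Ligand charges: 2×ethylenediamine (neutral), 2×isothiocyanato (-1 each); total -2. So Nb + (-2) = 3+, giving Nb = +5.
Ligands are named alphabetically: ethylenediamine before isothiocyanato.

bis(ethylenediamine)diisothiocyanatoniobium(V) bromide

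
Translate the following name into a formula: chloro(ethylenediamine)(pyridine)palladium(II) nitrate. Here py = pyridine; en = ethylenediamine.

[PdCl(en)(py)]NO3

Ligands: 1 pyridine (py, neutral), 1 ethylenediamine (en, neutral), 1 chloro (Cl, -1). Ligand charge sum = -1.
Charge balance with nitrate (-1) requires 1 complex ion per 1 nitrate.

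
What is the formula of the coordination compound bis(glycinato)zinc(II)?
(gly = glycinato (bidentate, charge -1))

[Zn(gly)2]

Ligands: 2 glycinato (gly, -1). Ligand charge sum = -2.
With Zn in oxidation state +2, the complex ion is [Zn...].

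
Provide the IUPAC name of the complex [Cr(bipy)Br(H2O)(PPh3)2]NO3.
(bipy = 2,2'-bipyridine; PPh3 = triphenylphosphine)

aqua(2,2'-bipyridine)bromobis(triphenylphosphine)chromium(II) nitrate

The 1 nitrate counter-ion carries a total charge of -1, so each complex ion is 1+.
Ligand charges: 1×aqua (neutral), 1×bromo (-1 each), 1×2,2'-bipyridine (neutral), 2×triphenylphosphine (neutral); total -1. So Cr + (-1) = 1+, giving Cr = +2.
Ligands are named alphabetically: aqua before bipyridine before bromo before triphenylphosphine.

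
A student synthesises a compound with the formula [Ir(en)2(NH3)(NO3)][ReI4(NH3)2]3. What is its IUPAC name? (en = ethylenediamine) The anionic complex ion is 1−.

The complex anion is given as 1−; its ligand charges sum to -4, so Re = +3.
With 3 anions per cation, the cation must be 3×1 = 3+.
Cation: ligand charges sum to -1; for the ion to be 3+, Ir = +4.

amminebis(ethylenediamine)nitratoiridium(IV) diamminetetraiodorhenate(III)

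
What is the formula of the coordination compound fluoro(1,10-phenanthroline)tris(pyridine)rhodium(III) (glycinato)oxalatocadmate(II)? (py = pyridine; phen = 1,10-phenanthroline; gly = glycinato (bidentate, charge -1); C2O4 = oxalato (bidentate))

Cation [Rh…]: ligand charges -1, Rh(III) ⇒ ion charge 2+.
Anion [Cd…]: ligand charges -3, Cd(II) ⇒ ion charge 1−.
One 2+ cation requires 2 of the 1− anion.

[RhF(phen)(py)3][Cd(C2O4)(gly)]2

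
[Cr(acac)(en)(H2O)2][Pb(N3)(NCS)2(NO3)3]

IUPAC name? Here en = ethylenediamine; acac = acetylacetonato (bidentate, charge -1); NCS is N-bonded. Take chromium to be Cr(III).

Both ions are complex: the cation is named first with the plain metal name, the anion second with the -ate form; each ion's ligands are alphabetised independently.
Cr is given as +3; the cation's ligand charges sum to -1, so the complex cation is 2+.
A 1:1 salt means the anion carries the equal and opposite charge, 2−.
Anion: ligand charges sum to -6; for the ion to be 2−, Pb = +4.

(acetylacetonato)diaqua(ethylenediamine)chromium(III) azidodiisothiocyanatotrinitratoplumbate(IV)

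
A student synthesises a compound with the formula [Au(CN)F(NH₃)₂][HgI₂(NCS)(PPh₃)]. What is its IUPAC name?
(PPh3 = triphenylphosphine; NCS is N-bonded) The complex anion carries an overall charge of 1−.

diamminecyanofluorogold(III) diiodoisothiocyanato(triphenylphosphine)mercurate(II)

The complex anion is given as 1−; its ligand charges sum to -3, so Hg = +2.
A 1:1 salt means the cation carries the equal and opposite charge, 1+.
Cation: ligand charges sum to -2; for the ion to be 1+, Au = +3.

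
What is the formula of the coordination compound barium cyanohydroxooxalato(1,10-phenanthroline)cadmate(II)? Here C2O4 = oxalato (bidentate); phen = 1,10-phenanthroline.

Ba[Cd(C2O4)(CN)(OH)(phen)]

Ligands: 1 oxalato (C2O4, -2), 1 1,10-phenanthroline (phen, neutral), 1 hydroxo (OH, -1), 1 cyano (CN, -1). Ligand charge sum = -4.
Charge balance with barium (+2) requires 1 complex ion per 1 barium.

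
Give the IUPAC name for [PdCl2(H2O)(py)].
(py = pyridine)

There is no counter-ion, so the complex is neutral overall.
Ligand charges: 1×aqua (neutral), 2×chloro (-1 each), 1×pyridine (neutral); total -2. So Pd + (-2) = 0, giving Pd = +2.
Ligands are named alphabetically: aqua before chloro before pyridine.

aquadichloro(pyridine)palladium(II)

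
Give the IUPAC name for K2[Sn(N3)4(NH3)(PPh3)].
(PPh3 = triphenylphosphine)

potassium amminetetraazido(triphenylphosphine)stannate(II)

The 2 potassium counter-ions carry a total charge of +2, so each complex ion is 2−.
Ligand charges: 4×azido (-1 each), 1×triphenylphosphine (neutral), 1×ammine (neutral); total -4. So Sn + (-4) = 2−, giving Sn = +2.
Ligands are named alphabetically: ammine before azido before triphenylphosphine.
The complex ion is anionic, so tin takes the -ate form stannate(II).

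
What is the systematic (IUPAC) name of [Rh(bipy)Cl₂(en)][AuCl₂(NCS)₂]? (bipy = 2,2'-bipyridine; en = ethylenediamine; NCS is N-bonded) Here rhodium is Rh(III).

(2,2'-bipyridine)dichloro(ethylenediamine)rhodium(III) dichlorodiisothiocyanatoaurate(III)

Both ions are complex: the cation is named first with the plain metal name, the anion second with the -ate form; each ion's ligands are alphabetised independently.
Rh is given as +3; the cation's ligand charges sum to -2, so the complex cation is 1+.
A 1:1 salt means the anion carries the equal and opposite charge, 1−.
Anion: ligand charges sum to -4; for the ion to be 1−, Au = +3.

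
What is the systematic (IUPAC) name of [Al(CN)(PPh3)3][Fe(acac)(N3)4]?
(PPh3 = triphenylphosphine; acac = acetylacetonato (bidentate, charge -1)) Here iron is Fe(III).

cyanotris(triphenylphosphine)aluminium(III) (acetylacetonato)tetraazidoferrate(III)

Both ions are complex: the cation is named first with the plain metal name, the anion second with the -ate form; each ion's ligands are alphabetised independently.
Fe is given as +3; the anion's ligand charges sum to -5, so the complex anion is 2−.
A 1:1 salt means the cation carries the equal and opposite charge, 2+.
Cation: ligand charges sum to -1; for the ion to be 2+, Al = +3.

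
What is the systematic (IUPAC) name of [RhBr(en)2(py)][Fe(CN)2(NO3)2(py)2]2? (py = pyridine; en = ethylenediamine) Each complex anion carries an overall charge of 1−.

Both ions are complex: the cation is named first with the plain metal name, the anion second with the -ate form; each ion's ligands are alphabetised independently.
The complex anion is given as 1−; its ligand charges sum to -4, so Fe = +3.
With 2 anions per cation, the cation must be 2×1 = 2+.
Cation: ligand charges sum to -1; for the ion to be 2+, Rh = +3.

bromobis(ethylenediamine)(pyridine)rhodium(III) dicyanodinitratobis(pyridine)ferrate(III)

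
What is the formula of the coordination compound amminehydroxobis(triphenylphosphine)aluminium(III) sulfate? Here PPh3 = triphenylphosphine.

Ligands: 1 ammine (NH3, neutral), 2 triphenylphosphine (PPh3, neutral), 1 hydroxo (OH, -1). Ligand charge sum = -1.
With Al in oxidation state +3, the complex ion is [Al...]^2+.
Charge balance with sulfate (-2) requires 1 complex ion per 1 sulfate.

[Al(NH3)(OH)(PPh3)2]SO4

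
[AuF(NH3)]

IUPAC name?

There is no counter-ion, so the complex is neutral overall.
Ligand charges: 1×ammine (neutral), 1×fluoro (-1 each); total -1. So Au + (-1) = 0, giving Au = +1.
Ligands are named alphabetically: ammine before fluoro.

amminefluorogold(I)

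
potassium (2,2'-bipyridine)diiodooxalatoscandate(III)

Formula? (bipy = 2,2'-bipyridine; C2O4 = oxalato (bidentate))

K[Sc(bipy)(C2O4)I2]

Ligands: 1 2,2'-bipyridine (bipy, neutral), 1 oxalato (C2O4, -2), 2 iodo (I, -1). Ligand charge sum = -4.
With Sc in oxidation state +3, the complex ion is [Sc...]^1−.
Charge balance with potassium (+1) requires 1 complex ion per 1 potassium.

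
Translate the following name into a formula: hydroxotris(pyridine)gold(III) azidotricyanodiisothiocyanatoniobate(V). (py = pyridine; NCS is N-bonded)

[Au(OH)(py)3][Nb(CN)3(N3)(NCS)2]2

Cation [Au…]: ligand charges -1, Au(III) ⇒ ion charge 2+.
Anion [Nb…]: ligand charges -6, Nb(V) ⇒ ion charge 1−.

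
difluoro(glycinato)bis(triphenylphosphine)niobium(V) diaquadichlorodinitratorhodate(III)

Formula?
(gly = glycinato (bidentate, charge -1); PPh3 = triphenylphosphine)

[NbF2(gly)(PPh3)2][RhCl2(H2O)2(NO3)2]2

Cation [Nb…]: ligand charges -3, Nb(V) ⇒ ion charge 2+.
Anion [Rh…]: ligand charges -4, Rh(III) ⇒ ion charge 1−.
One 2+ cation requires 2 of the 1− anion.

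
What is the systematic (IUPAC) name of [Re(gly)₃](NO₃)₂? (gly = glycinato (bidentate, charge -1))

tris(glycinato)rhenium(V) nitrate

The 2 nitrate counter-ions carry a total charge of -2, so each complex ion is 2+.
Ligand charges: 3×glycinato (-1 each); total -3. So Re + (-3) = 2+, giving Re = +5.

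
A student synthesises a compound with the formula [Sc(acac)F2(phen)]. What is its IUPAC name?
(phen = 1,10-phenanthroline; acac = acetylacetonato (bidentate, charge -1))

There is no counter-ion, so the complex is neutral overall.
Ligand charges: 1×1,10-phenanthroline (neutral), 2×fluoro (-1 each), 1×acetylacetonato (-1 each); total -3. So Sc + (-3) = 0, giving Sc = +3.
Ligands are named alphabetically: acetylacetonato before fluoro before phenanthroline.

(acetylacetonato)difluoro(1,10-phenanthroline)scandium(III)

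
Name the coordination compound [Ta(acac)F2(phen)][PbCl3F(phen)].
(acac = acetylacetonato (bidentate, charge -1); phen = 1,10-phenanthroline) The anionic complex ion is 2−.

(acetylacetonato)difluoro(1,10-phenanthroline)tantalum(V) trichlorofluoro(1,10-phenanthroline)plumbate(II)

Both ions are complex: the cation is named first with the plain metal name, the anion second with the -ate form; each ion's ligands are alphabetised independently.
The complex anion is given as 2−; its ligand charges sum to -4, so Pb = +2.
A 1:1 salt means the cation carries the equal and opposite charge, 2+.
Cation: ligand charges sum to -3; for the ion to be 2+, Ta = +5.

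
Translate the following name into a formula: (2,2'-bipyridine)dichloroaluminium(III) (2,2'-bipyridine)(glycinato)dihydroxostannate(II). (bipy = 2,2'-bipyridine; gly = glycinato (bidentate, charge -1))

Cation [Al…]: ligand charges -2, Al(III) ⇒ ion charge 1+.
Anion [Sn…]: ligand charges -3, Sn(II) ⇒ ion charge 1−.
One 1+ cation balances one 1− anion.

[Al(bipy)Cl2][Sn(bipy)(gly)(OH)2]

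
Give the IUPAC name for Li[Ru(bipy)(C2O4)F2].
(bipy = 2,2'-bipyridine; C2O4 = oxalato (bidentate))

lithium (2,2'-bipyridine)difluorooxalatoruthenate(III)

The 1 lithium counter-ion carries a total charge of +1, so each complex ion is 1−.
Ligand charges: 2×fluoro (-1 each), 1×2,2'-bipyridine (neutral), 1×oxalato (-2 each); total -4. So Ru + (-4) = 1−, giving Ru = +3.
Ligands are named alphabetically: bipyridine before fluoro before oxalato.
The complex ion is anionic, so ruthenium takes the -ate form ruthenate(III).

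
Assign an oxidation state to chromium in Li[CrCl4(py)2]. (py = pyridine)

+3

1 lithium outside the brackets (+1 each) → the complex ion is 1−.
Ligand charges: 2×py neutral; 4×Cl = -4; sum -4.
Cr + (-4) = 1− ⇒ Cr is +3.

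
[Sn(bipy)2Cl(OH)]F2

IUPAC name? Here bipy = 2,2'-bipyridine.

The 2 fluoride counter-ions carry a total charge of -2, so each complex ion is 2+.
Ligand charges: 2×2,2'-bipyridine (neutral), 1×hydroxo (-1 each), 1×chloro (-1 each); total -2. So Sn + (-2) = 2+, giving Sn = +4.
Ligands are named alphabetically: bipyridine before chloro before hydroxo.

bis(2,2'-bipyridine)chlorohydroxotin(IV) fluoride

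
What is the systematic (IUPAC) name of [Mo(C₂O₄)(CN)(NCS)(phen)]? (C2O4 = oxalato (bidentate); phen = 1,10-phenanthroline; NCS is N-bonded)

cyanoisothiocyanatooxalato(1,10-phenanthroline)molybdenum(IV)

There is no counter-ion, so the complex is neutral overall.
Ligand charges: 1×oxalato (-2 each), 1×1,10-phenanthroline (neutral), 1×isothiocyanato (-1 each), 1×cyano (-1 each); total -4. So Mo + (-4) = 0, giving Mo = +4.
Ligands are named alphabetically: cyano before isothiocyanato before oxalato before phenanthroline.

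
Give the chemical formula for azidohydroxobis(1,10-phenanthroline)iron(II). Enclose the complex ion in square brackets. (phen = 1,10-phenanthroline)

[Fe(N3)(OH)(phen)2]

Ligands: 1 azido (N3, -1), 2 1,10-phenanthroline (phen, neutral), 1 hydroxo (OH, -1). Ligand charge sum = -2.
With Fe in oxidation state +2, the complex ion is [Fe...].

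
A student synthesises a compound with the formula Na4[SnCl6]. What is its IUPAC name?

The 4 sodium counter-ions carry a total charge of +4, so each complex ion is 4−.
Ligand charges: 6×chloro (-1 each); total -6. So Sn + (-6) = 4−, giving Sn = +2.
The complex ion is anionic, so tin takes the -ate form stannate(II).

sodium hexachlorostannate(II)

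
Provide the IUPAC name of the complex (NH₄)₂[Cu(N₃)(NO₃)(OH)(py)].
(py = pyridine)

ammonium azidohydroxonitrato(pyridine)cuprate(I)

The 2 ammonium counter-ions carry a total charge of +2, so each complex ion is 2−.
Ligand charges: 1×azido (-1 each), 1×pyridine (neutral), 1×hydroxo (-1 each), 1×nitrato (-1 each); total -3. So Cu + (-3) = 2−, giving Cu = +1.
Ligands are named alphabetically: azido before hydroxo before nitrato before pyridine.
The complex ion is anionic, so copper takes the -ate form cuprate(I).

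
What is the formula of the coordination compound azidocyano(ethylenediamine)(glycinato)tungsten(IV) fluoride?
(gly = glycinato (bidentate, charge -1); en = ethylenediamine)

[W(CN)(en)(gly)(N3)]F

Ligands: 1 glycinato (gly, -1), 1 ethylenediamine (en, neutral), 1 azido (N3, -1), 1 cyano (CN, -1). Ligand charge sum = -3.
Charge balance with fluoride (-1) requires 1 complex ion per 1 fluoride.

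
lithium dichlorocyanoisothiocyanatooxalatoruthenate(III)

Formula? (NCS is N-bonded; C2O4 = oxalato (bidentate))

Li3[Ru(C2O4)Cl2(CN)(NCS)]

Ligands: 1 isothiocyanato (NCS, -1), 2 chloro (Cl, -1), 1 oxalato (C2O4, -2), 1 cyano (CN, -1). Ligand charge sum = -6.
With Ru in oxidation state +3, the complex ion is [Ru...]^3−.
Charge balance with lithium (+1) requires 1 complex ion per 3 lithium.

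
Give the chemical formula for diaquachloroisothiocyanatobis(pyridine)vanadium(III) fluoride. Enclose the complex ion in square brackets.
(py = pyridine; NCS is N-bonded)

Ligands: 2 pyridine (py, neutral), 2 aqua (H2O, neutral), 1 chloro (Cl, -1), 1 isothiocyanato (NCS, -1). Ligand charge sum = -2.
With V in oxidation state +3, the complex ion is [V...]^1+.
Charge balance with fluoride (-1) requires 1 complex ion per 1 fluoride.

[VCl(H2O)2(NCS)(py)2]F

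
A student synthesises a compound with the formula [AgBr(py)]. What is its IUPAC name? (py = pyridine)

There is no counter-ion, so the complex is neutral overall.
Ligand charges: 1×pyridine (neutral), 1×bromo (-1 each); total -1. So Ag + (-1) = 0, giving Ag = +1.
Ligands are named alphabetically: bromo before pyridine.

bromo(pyridine)silver(I)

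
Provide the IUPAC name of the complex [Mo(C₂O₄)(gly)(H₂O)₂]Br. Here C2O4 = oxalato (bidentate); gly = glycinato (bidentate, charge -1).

diaqua(glycinato)oxalatomolybdenum(IV) bromide

The 1 bromide counter-ion carries a total charge of -1, so each complex ion is 1+.
Ligand charges: 2×aqua (neutral), 1×oxalato (-2 each), 1×glycinato (-1 each); total -3. So Mo + (-3) = 1+, giving Mo = +4.
Ligands are named alphabetically: aqua before glycinato before oxalato.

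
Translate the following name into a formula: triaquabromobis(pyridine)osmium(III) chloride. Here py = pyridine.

[OsBr(H2O)3(py)2]Cl2

Ligands: 1 bromo (Br, -1), 3 aqua (H2O, neutral), 2 pyridine (py, neutral). Ligand charge sum = -1.
Charge balance with chloride (-1) requires 1 complex ion per 2 chloride.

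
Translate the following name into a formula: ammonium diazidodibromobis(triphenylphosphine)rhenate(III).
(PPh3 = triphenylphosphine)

NH4[ReBr2(N3)2(PPh3)2]

Ligands: 2 triphenylphosphine (PPh3, neutral), 2 azido (N3, -1), 2 bromo (Br, -1). Ligand charge sum = -4.
With Re in oxidation state +3, the complex ion is [Re...]^1−.
Charge balance with ammonium (+1) requires 1 complex ion per 1 ammonium.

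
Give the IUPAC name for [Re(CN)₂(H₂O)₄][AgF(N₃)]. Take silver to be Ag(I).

tetraaquadicyanorhenium(III) azidofluoroargentate(I)

Both ions are complex: the cation is named first with the plain metal name, the anion second with the -ate form; each ion's ligands are alphabetised independently.
Ag is given as +1; the anion's ligand charges sum to -2, so the complex anion is 1−.
A 1:1 salt means the cation carries the equal and opposite charge, 1+.
Cation: ligand charges sum to -2; for the ion to be 1+, Re = +3.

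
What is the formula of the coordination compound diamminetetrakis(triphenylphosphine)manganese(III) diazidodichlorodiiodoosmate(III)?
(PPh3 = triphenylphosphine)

Cation [Mn…]: ligand charges 0, Mn(III) ⇒ ion charge 3+.
Anion [Os…]: ligand charges -6, Os(III) ⇒ ion charge 3−.

[Mn(NH3)2(PPh3)4][OsCl2I2(N3)2]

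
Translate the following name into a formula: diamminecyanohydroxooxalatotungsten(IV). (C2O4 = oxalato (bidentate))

Ligands: 1 oxalato (C2O4, -2), 1 cyano (CN, -1), 2 ammine (NH3, neutral), 1 hydroxo (OH, -1). Ligand charge sum = -4.
With W in oxidation state +4, the complex ion is [W...].

[W(C2O4)(CN)(NH3)2(OH)]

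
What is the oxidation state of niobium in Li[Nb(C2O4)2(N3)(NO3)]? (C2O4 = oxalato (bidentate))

1 lithium outside the brackets (+1 each) → the complex ion is 1−.
Ligand charges: 1×N3 = -1; 1×NO3 = -1; 2×C2O4 = -4; sum -6.
Nb + (-6) = 1− ⇒ Nb is +5.

+5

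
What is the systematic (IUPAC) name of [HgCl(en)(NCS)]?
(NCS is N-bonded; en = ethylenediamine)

chloro(ethylenediamine)isothiocyanatomercury(II)

There is no counter-ion, so the complex is neutral overall.
Ligand charges: 1×chloro (-1 each), 1×isothiocyanato (-1 each), 1×ethylenediamine (neutral); total -2. So Hg + (-2) = 0, giving Hg = +2.
Ligands are named alphabetically: chloro before ethylenediamine before isothiocyanato.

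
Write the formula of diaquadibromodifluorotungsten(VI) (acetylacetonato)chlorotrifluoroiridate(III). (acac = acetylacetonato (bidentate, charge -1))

Cation [W…]: ligand charges -4, W(VI) ⇒ ion charge 2+.
Anion [Ir…]: ligand charges -5, Ir(III) ⇒ ion charge 2−.

[WBr2F2(H2O)2][Ir(acac)ClF3]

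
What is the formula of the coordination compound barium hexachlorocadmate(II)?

Ba2[CdCl6]

Ligands: 6 chloro (Cl, -1). Ligand charge sum = -6.
Charge balance with barium (+2) requires 1 complex ion per 2 barium.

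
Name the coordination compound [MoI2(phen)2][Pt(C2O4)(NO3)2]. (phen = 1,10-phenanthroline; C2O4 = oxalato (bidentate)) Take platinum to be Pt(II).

diiodobis(1,10-phenanthroline)molybdenum(IV) dinitratooxalatoplatinate(II)

Both ions are complex: the cation is named first with the plain metal name, the anion second with the -ate form; each ion's ligands are alphabetised independently.
Pt is given as +2; the anion's ligand charges sum to -4, so the complex anion is 2−.
A 1:1 salt means the cation carries the equal and opposite charge, 2+.
Cation: ligand charges sum to -2; for the ion to be 2+, Mo = +4.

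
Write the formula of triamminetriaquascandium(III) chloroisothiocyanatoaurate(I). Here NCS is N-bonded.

Cation [Sc…]: ligand charges 0, Sc(III) ⇒ ion charge 3+.
Anion [Au…]: ligand charges -2, Au(I) ⇒ ion charge 1−.

[Sc(H2O)3(NH3)3][AuCl(NCS)]3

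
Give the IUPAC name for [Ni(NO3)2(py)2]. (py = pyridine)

dinitratobis(pyridine)nickel(II)

There is no counter-ion, so the complex is neutral overall.
Ligand charges: 2×pyridine (neutral), 2×nitrato (-1 each); total -2. So Ni + (-2) = 0, giving Ni = +2.
Ligands are named alphabetically: nitrato before pyridine.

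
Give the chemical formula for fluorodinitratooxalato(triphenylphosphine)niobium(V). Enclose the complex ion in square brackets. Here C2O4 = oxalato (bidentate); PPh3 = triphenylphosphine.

[Nb(C2O4)F(NO3)2(PPh3)]

Ligands: 2 nitrato (NO3, -1), 1 oxalato (C2O4, -2), 1 fluoro (F, -1), 1 triphenylphosphine (PPh3, neutral). Ligand charge sum = -5.
With Nb in oxidation state +5, the complex ion is [Nb...].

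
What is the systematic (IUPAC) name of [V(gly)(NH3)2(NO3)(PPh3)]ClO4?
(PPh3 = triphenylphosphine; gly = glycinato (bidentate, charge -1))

The 1 perchlorate counter-ion carries a total charge of -1, so each complex ion is 1+.
Ligand charges: 1×triphenylphosphine (neutral), 2×ammine (neutral), 1×nitrato (-1 each), 1×glycinato (-1 each); total -2. So V + (-2) = 1+, giving V = +3.
Ligands are named alphabetically: ammine before glycinato before nitrato before triphenylphosphine.

diammine(glycinato)nitrato(triphenylphosphine)vanadium(III) perchlorate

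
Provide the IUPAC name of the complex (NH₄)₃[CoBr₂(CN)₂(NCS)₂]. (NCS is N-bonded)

The 3 ammonium counter-ions carry a total charge of +3, so each complex ion is 3−.
Ligand charges: 2×isothiocyanato (-1 each), 2×bromo (-1 each), 2×cyano (-1 each); total -6. So Co + (-6) = 3−, giving Co = +3.
Ligands are named alphabetically: bromo before cyano before isothiocyanato.
The complex ion is anionic, so cobalt takes the -ate form cobaltate(III).

ammonium dibromodicyanodiisothiocyanatocobaltate(III)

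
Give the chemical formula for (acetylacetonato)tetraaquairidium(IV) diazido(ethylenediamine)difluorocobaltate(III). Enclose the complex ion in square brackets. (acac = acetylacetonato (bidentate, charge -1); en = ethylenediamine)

Cation [Ir…]: ligand charges -1, Ir(IV) ⇒ ion charge 3+.
Anion [Co…]: ligand charges -4, Co(III) ⇒ ion charge 1−.
One 3+ cation requires 3 of the 1− anion.

[Ir(acac)(H2O)4][Co(en)F2(N3)2]3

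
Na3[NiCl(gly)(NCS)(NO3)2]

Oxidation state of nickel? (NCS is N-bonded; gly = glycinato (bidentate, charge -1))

3 sodium outside the brackets (+1 each) → the complex ion is 3−.
Ligand charges: 1×NCS = -1; 1×gly = -1; 2×NO3 = -2; 1×Cl = -1; sum -5.
Ni + (-5) = 3− ⇒ Ni is +2.

+2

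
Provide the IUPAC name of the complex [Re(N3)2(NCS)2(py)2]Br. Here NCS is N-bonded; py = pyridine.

diazidodiisothiocyanatobis(pyridine)rhenium(V) bromide

The 1 bromide counter-ion carries a total charge of -1, so each complex ion is 1+.
Ligand charges: 2×azido (-1 each), 2×isothiocyanato (-1 each), 2×pyridine (neutral); total -4. So Re + (-4) = 1+, giving Re = +5.
Ligands are named alphabetically: azido before isothiocyanato before pyridine.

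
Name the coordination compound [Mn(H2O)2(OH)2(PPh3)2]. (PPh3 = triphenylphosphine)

There is no counter-ion, so the complex is neutral overall.
Ligand charges: 2×hydroxo (-1 each), 2×aqua (neutral), 2×triphenylphosphine (neutral); total -2. So Mn + (-2) = 0, giving Mn = +2.
Ligands are named alphabetically: aqua before hydroxo before triphenylphosphine.

diaquadihydroxobis(triphenylphosphine)manganese(II)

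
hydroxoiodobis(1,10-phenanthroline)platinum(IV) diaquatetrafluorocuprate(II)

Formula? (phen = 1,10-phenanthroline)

[PtI(OH)(phen)2][CuF4(H2O)2]

Cation [Pt…]: ligand charges -2, Pt(IV) ⇒ ion charge 2+.
Anion [Cu…]: ligand charges -4, Cu(II) ⇒ ion charge 2−.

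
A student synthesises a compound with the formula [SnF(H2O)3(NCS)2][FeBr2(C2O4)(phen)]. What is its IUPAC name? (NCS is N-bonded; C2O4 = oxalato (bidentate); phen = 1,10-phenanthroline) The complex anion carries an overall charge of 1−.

triaquafluorodiisothiocyanatotin(IV) dibromooxalato(1,10-phenanthroline)ferrate(III)

Both ions are complex: the cation is named first with the plain metal name, the anion second with the -ate form; each ion's ligands are alphabetised independently.
The complex anion is given as 1−; its ligand charges sum to -4, so Fe = +3.
A 1:1 salt means the cation carries the equal and opposite charge, 1+.
Cation: ligand charges sum to -3; for the ion to be 1+, Sn = +4.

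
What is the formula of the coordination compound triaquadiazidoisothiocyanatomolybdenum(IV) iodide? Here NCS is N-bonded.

Ligands: 1 isothiocyanato (NCS, -1), 3 aqua (H2O, neutral), 2 azido (N3, -1). Ligand charge sum = -3.
Charge balance with iodide (-1) requires 1 complex ion per 1 iodide.

[Mo(H2O)3(N3)2(NCS)]I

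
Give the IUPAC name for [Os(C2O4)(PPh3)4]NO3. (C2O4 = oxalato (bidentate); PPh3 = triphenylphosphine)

oxalatotetrakis(triphenylphosphine)osmium(III) nitrate

The 1 nitrate counter-ion carries a total charge of -1, so each complex ion is 1+.
Ligand charges: 1×oxalato (-2 each), 4×triphenylphosphine (neutral); total -2. So Os + (-2) = 1+, giving Os = +3.
Ligands are named alphabetically: oxalato before triphenylphosphine.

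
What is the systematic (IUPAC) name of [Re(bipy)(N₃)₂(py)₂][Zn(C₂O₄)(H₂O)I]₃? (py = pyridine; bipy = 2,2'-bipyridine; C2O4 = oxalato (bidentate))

Both ions are complex: the cation is named first with the plain metal name, the anion second with the -ate form; each ion's ligands are alphabetised independently.
Zinc is always +2 in its complexes; the anion's ligand charges sum to -3, so the complex anion is 1−.
With 3 anions per cation, the cation must be 3×1 = 3+.
Cation: ligand charges sum to -2; for the ion to be 3+, Re = +5.

diazido(2,2'-bipyridine)bis(pyridine)rhenium(V) aquaiodooxalatozincate(II)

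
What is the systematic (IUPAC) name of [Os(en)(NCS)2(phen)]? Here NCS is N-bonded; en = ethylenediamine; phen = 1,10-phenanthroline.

There is no counter-ion, so the complex is neutral overall.
Ligand charges: 2×isothiocyanato (-1 each), 1×ethylenediamine (neutral), 1×1,10-phenanthroline (neutral); total -2. So Os + (-2) = 0, giving Os = +2.
Ligands are named alphabetically: ethylenediamine before isothiocyanato before phenanthroline.

(ethylenediamine)diisothiocyanato(1,10-phenanthroline)osmium(II)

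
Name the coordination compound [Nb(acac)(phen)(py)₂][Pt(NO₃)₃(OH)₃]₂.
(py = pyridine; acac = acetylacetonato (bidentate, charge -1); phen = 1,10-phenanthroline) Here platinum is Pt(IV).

(acetylacetonato)(1,10-phenanthroline)bis(pyridine)niobium(V) trihydroxotrinitratoplatinate(IV)

Both ions are complex: the cation is named first with the plain metal name, the anion second with the -ate form; each ion's ligands are alphabetised independently.
Pt is given as +4; the anion's ligand charges sum to -6, so the complex anion is 2−.
With 2 anions per cation, the cation must be 2×2 = 4+.
Cation: ligand charges sum to -1; for the ion to be 4+, Nb = +5.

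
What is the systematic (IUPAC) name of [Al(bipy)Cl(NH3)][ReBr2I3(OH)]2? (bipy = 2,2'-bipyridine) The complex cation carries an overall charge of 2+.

Both ions are complex: the cation is named first with the plain metal name, the anion second with the -ate form; each ion's ligands are alphabetised independently.
The complex cation is given as 2+; its ligand charges sum to -1, so Al = +3.
With 2 anions per cation, each anion must be 2/2 = 1−.
Anion: ligand charges sum to -6; for the ion to be 1−, Re = +5.

ammine(2,2'-bipyridine)chloroaluminium(III) dibromohydroxotriiodorhenate(V)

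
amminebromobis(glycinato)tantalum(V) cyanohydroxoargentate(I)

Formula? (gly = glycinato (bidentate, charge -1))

Cation [Ta…]: ligand charges -3, Ta(V) ⇒ ion charge 2+.
Anion [Ag…]: ligand charges -2, Ag(I) ⇒ ion charge 1−.

[TaBr(gly)2(NH3)][Ag(CN)(OH)]2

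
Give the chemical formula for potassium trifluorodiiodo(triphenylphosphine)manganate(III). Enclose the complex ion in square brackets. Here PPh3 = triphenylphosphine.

Ligands: 1 triphenylphosphine (PPh3, neutral), 3 fluoro (F, -1), 2 iodo (I, -1). Ligand charge sum = -5.
With Mn in oxidation state +3, the complex ion is [Mn...]^2−.
Charge balance with potassium (+1) requires 1 complex ion per 2 potassium.

K2[MnF3I2(PPh3)]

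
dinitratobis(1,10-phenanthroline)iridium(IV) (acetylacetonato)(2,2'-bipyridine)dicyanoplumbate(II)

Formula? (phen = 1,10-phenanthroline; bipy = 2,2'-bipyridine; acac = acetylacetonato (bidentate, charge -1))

[Ir(NO3)2(phen)2][Pb(acac)(bipy)(CN)2]2

Cation [Ir…]: ligand charges -2, Ir(IV) ⇒ ion charge 2+.
Anion [Pb…]: ligand charges -3, Pb(II) ⇒ ion charge 1−.
One 2+ cation requires 2 of the 1− anion.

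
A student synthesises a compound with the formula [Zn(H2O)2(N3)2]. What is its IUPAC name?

diaquadiazidozinc(II)

There is no counter-ion, so the complex is neutral overall.
Ligand charges: 2×aqua (neutral), 2×azido (-1 each); total -2. So Zn + (-2) = 0, giving Zn = +2.
Ligands are named alphabetically: aqua before azido.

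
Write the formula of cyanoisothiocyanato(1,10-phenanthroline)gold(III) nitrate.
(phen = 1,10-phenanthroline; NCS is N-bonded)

[Au(CN)(NCS)(phen)]NO3

Ligands: 1 cyano (CN, -1), 1 1,10-phenanthroline (phen, neutral), 1 isothiocyanato (NCS, -1). Ligand charge sum = -2.
With Au in oxidation state +3, the complex ion is [Au...]^1+.
Charge balance with nitrate (-1) requires 1 complex ion per 1 nitrate.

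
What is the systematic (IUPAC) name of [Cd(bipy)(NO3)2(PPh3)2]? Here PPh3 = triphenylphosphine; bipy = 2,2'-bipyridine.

There is no counter-ion, so the complex is neutral overall.
Ligand charges: 2×triphenylphosphine (neutral), 1×2,2'-bipyridine (neutral), 2×nitrato (-1 each); total -2. So Cd + (-2) = 0, giving Cd = +2.
Ligands are named alphabetically: bipyridine before nitrato before triphenylphosphine.

(2,2'-bipyridine)dinitratobis(triphenylphosphine)cadmium(II)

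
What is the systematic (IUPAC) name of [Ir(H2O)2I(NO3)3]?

There is no counter-ion, so the complex is neutral overall.
Ligand charges: 2×aqua (neutral), 1×iodo (-1 each), 3×nitrato (-1 each); total -4. So Ir + (-4) = 0, giving Ir = +4.
Ligands are named alphabetically: aqua before iodo before nitrato.

diaquaiodotrinitratoiridium(IV)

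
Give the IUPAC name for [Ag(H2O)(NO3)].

There is no counter-ion, so the complex is neutral overall.
Ligand charges: 1×aqua (neutral), 1×nitrato (-1 each); total -1. So Ag + (-1) = 0, giving Ag = +1.
Ligands are named alphabetically: aqua before nitrato.

aquanitratosilver(I)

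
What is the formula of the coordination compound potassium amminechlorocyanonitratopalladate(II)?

Ligands: 1 nitrato (NO3, -1), 1 ammine (NH3, neutral), 1 cyano (CN, -1), 1 chloro (Cl, -1). Ligand charge sum = -3.
Charge balance with potassium (+1) requires 1 complex ion per 1 potassium.

K[PdCl(CN)(NH3)(NO3)]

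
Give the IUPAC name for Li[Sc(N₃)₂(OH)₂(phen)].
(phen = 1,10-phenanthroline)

lithium diazidodihydroxo(1,10-phenanthroline)scandate(III)

The 1 lithium counter-ion carries a total charge of +1, so each complex ion is 1−.
Ligand charges: 1×1,10-phenanthroline (neutral), 2×azido (-1 each), 2×hydroxo (-1 each); total -4. So Sc + (-4) = 1−, giving Sc = +3.
Ligands are named alphabetically: azido before hydroxo before phenanthroline.
The complex ion is anionic, so scandium takes the -ate form scandate(III).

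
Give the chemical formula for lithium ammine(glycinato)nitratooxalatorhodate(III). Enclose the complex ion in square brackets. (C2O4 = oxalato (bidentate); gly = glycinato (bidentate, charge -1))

Li[Rh(C2O4)(gly)(NH3)(NO3)]

Ligands: 1 oxalato (C2O4, -2), 1 nitrato (NO3, -1), 1 ammine (NH3, neutral), 1 glycinato (gly, -1). Ligand charge sum = -4.
With Rh in oxidation state +3, the complex ion is [Rh...]^1−.
Charge balance with lithium (+1) requires 1 complex ion per 1 lithium.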